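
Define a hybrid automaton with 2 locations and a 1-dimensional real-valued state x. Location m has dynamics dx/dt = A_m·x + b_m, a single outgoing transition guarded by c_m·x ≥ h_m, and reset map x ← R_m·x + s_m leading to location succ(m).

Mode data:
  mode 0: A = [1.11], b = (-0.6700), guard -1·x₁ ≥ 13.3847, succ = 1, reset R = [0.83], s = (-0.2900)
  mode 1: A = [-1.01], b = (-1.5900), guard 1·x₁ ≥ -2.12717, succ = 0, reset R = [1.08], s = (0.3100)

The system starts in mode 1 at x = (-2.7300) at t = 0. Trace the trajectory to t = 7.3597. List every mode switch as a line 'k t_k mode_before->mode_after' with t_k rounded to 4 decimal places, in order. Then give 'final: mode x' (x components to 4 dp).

1 0.7300 1->0
2 2.2491 0->1
3 5.0981 1->0
4 6.6172 0->1
final: 1 -6.2156

Mode 1: guard c·x = -2.1272 hit at Δt = 0.7300 (t = 0.7300), x⁻ = (-2.1272) → reset → x⁺ = (-1.9873), jump to mode 0
Mode 0: guard c·x = 13.3847 hit at Δt = 1.5191 (t = 2.2491), x⁻ = (-13.3847) → reset → x⁺ = (-11.3993), jump to mode 1
Mode 1: guard c·x = -2.1272 hit at Δt = 2.8490 (t = 5.0981), x⁻ = (-2.1272) → reset → x⁺ = (-1.9873), jump to mode 0
Mode 0: guard c·x = 13.3847 hit at Δt = 1.5191 (t = 6.6172), x⁻ = (-13.3847) → reset → x⁺ = (-11.3993), jump to mode 1
Mode 1: flow for 0.7425 to horizon, guard not reached → x = (-6.2156)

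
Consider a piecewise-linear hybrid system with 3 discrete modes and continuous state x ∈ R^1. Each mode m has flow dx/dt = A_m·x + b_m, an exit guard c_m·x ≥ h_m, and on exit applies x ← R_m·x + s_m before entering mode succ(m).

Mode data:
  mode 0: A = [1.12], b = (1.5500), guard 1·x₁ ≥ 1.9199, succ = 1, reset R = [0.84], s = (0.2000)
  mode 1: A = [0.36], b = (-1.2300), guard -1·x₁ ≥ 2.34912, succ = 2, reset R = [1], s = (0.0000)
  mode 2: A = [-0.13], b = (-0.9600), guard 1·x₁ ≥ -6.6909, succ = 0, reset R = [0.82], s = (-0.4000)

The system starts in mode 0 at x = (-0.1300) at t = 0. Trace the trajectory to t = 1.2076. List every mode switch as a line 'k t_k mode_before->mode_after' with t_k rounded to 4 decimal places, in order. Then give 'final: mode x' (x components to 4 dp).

1 0.8650 0->1
final: 1 1.6022

Mode 0: guard c·x = 1.9199 hit at Δt = 0.8650 (t = 0.8650), x⁻ = (1.9199) → reset → x⁺ = (1.8127), jump to mode 1
Mode 1: flow for 0.3426 to horizon, guard not reached → x = (1.6022)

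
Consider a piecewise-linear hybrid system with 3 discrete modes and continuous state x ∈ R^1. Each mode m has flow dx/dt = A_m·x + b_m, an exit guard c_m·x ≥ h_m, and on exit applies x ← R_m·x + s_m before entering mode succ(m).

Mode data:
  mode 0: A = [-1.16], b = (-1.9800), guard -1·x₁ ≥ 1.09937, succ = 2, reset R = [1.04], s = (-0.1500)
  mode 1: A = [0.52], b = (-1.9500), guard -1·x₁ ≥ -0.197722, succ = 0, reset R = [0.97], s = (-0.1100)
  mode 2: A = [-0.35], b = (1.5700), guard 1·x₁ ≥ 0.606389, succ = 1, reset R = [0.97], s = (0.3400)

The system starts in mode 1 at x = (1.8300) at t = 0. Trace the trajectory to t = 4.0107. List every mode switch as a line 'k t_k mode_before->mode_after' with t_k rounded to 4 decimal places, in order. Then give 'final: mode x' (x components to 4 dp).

Mode 1: guard c·x = -0.1977 hit at Δt = 1.1832 (t = 1.1832), x⁻ = (0.1977) → reset → x⁺ = (0.0818), jump to mode 0
Mode 0: guard c·x = 1.0994 hit at Δt = 0.9309 (t = 2.1141), x⁻ = (-1.0994) → reset → x⁺ = (-1.2933), jump to mode 2
Mode 2: guard c·x = 0.6064 hit at Δt = 1.1388 (t = 3.2529), x⁻ = (0.6064) → reset → x⁺ = (0.9282), jump to mode 1
Mode 1: guard c·x = -0.1977 hit at Δt = 0.4427 (t = 3.6956), x⁻ = (0.1977) → reset → x⁺ = (0.0818), jump to mode 0
Mode 0: flow for 0.3151 to horizon, guard not reached → x = (-0.4658)

1 1.1832 1->0
2 2.1141 0->2
3 3.2529 2->1
4 3.6956 1->0
final: 0 -0.4658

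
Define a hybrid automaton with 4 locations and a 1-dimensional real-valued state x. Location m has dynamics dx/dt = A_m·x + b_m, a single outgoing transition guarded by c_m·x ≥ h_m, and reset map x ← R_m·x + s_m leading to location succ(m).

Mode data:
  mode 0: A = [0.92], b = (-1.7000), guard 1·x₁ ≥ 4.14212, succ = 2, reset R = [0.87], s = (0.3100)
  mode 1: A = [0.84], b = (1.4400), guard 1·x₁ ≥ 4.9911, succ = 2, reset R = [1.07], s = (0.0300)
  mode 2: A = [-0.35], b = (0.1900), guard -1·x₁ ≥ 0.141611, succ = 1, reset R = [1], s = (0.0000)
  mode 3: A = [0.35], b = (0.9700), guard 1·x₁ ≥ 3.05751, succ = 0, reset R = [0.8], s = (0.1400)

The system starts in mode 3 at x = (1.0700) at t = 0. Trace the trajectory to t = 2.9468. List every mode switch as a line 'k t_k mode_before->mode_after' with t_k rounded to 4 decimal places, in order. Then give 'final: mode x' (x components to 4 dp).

Mode 3: guard c·x = 3.0575 hit at Δt = 1.1914 (t = 1.1914), x⁻ = (3.0575) → reset → x⁺ = (2.5860), jump to mode 0
Mode 0: guard c·x = 4.1421 hit at Δt = 1.2326 (t = 2.4240), x⁻ = (4.1421) → reset → x⁺ = (3.9136), jump to mode 2
Mode 2: flow for 0.5228 to horizon, guard not reached → x = (3.3500)

1 1.1914 3->0
2 2.4240 0->2
final: 2 3.3500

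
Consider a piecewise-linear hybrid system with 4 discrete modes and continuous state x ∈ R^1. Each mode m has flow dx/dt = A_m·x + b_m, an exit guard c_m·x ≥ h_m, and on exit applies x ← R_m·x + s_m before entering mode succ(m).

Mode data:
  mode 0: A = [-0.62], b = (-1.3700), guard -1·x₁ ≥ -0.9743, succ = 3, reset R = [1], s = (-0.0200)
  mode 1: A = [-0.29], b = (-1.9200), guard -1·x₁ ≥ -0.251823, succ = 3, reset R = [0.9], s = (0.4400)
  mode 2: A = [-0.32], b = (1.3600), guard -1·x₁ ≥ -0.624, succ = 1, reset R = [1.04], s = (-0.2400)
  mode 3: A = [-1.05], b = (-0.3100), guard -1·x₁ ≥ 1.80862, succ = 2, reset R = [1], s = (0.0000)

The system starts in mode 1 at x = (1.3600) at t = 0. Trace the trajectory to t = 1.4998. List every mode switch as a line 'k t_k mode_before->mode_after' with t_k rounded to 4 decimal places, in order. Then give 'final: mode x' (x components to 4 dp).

1 0.5155 1->3
final: 3 0.0470

Mode 1: guard c·x = -0.2518 hit at Δt = 0.5155 (t = 0.5155), x⁻ = (0.2518) → reset → x⁺ = (0.6666), jump to mode 3
Mode 3: flow for 0.9843 to horizon, guard not reached → x = (0.0470)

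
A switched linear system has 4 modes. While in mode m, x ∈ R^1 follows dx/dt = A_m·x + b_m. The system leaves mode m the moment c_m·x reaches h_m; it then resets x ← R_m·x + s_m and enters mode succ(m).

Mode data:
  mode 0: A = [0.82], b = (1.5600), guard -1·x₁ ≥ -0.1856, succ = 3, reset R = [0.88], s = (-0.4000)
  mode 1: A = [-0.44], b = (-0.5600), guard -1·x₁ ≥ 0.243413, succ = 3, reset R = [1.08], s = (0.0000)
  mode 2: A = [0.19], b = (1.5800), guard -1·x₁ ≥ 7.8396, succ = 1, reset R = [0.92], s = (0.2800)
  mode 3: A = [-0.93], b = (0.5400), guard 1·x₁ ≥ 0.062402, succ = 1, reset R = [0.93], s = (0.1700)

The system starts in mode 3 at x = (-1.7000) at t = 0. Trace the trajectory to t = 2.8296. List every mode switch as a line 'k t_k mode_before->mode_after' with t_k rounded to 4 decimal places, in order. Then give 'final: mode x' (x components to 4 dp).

Mode 3: guard c·x = 0.0624 hit at Δt = 1.5933 (t = 1.5933), x⁻ = (0.0624) → reset → x⁺ = (0.2280), jump to mode 1
Mode 1: guard c·x = 0.2434 hit at Δt = 0.8570 (t = 2.4503), x⁻ = (-0.2434) → reset → x⁺ = (-0.2629), jump to mode 3
Mode 3: flow for 0.3793 to horizon, guard not reached → x = (-0.0121)

1 1.5933 3->1
2 2.4503 1->3
final: 3 -0.0121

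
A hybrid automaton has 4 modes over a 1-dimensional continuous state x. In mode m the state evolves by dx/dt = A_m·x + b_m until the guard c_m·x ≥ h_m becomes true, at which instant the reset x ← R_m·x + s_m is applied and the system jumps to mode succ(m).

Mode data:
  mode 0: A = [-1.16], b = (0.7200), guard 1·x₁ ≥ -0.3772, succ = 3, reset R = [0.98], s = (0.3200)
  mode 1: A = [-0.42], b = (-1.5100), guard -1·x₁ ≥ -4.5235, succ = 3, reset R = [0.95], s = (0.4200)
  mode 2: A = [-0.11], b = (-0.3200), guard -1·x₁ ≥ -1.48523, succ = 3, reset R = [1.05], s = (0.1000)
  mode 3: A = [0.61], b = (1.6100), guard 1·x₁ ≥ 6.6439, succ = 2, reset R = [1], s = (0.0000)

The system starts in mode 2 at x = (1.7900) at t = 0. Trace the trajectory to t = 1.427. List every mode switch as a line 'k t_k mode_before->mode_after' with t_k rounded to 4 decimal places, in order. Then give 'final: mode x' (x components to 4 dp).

Mode 2: guard c·x = -1.4852 hit at Δt = 0.6096 (t = 0.6096), x⁻ = (1.4852) → reset → x⁺ = (1.6595), jump to mode 3
Mode 3: flow for 0.8174 to horizon, guard not reached → x = (4.4384)

1 0.6096 2->3
final: 3 4.4384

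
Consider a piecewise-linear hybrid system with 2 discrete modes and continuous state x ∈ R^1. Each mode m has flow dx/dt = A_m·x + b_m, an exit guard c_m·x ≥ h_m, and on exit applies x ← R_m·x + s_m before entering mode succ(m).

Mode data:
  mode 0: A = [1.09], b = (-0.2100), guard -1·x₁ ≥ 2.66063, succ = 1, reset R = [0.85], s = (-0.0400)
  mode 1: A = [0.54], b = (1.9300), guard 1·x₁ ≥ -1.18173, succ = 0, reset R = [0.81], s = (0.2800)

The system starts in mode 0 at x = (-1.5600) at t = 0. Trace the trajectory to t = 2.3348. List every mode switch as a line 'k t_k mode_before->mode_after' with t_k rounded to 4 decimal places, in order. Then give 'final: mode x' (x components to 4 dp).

1 0.4471 0->1
2 1.6161 1->0
final: 0 -1.7114

Mode 0: guard c·x = 2.6606 hit at Δt = 0.4471 (t = 0.4471), x⁻ = (-2.6606) → reset → x⁺ = (-2.3015), jump to mode 1
Mode 1: guard c·x = -1.1817 hit at Δt = 1.1690 (t = 1.6161), x⁻ = (-1.1817) → reset → x⁺ = (-0.6772), jump to mode 0
Mode 0: flow for 0.7187 to horizon, guard not reached → x = (-1.7114)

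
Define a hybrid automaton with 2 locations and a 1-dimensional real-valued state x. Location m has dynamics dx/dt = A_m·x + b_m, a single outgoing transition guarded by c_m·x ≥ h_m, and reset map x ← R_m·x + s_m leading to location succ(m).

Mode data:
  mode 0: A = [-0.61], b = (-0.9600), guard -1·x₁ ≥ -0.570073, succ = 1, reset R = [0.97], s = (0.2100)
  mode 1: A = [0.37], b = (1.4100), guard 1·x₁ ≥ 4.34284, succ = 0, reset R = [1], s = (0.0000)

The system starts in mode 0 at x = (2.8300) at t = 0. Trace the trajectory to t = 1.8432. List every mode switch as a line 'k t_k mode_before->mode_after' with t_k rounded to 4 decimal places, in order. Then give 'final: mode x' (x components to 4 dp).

Mode 0: guard c·x = -0.5701 hit at Δt = 1.1801 (t = 1.1801), x⁻ = (0.5701) → reset → x⁺ = (0.7630), jump to mode 1
Mode 1: flow for 0.6631 to horizon, guard not reached → x = (2.0348)

1 1.1801 0->1
final: 1 2.0348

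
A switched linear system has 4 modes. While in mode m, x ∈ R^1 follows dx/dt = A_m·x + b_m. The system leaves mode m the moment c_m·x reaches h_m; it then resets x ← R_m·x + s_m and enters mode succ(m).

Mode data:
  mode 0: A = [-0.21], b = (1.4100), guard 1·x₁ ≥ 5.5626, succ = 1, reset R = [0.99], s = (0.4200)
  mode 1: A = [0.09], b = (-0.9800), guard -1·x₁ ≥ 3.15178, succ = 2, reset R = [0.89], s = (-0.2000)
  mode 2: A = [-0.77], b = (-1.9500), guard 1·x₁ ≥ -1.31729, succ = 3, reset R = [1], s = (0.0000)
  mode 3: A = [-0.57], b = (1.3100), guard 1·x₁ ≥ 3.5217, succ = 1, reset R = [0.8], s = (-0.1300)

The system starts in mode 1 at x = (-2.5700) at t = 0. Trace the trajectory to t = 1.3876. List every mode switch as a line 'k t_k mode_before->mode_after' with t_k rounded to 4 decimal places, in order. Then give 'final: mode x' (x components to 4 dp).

1 0.4702 1->2
final: 2 -2.7657

Mode 1: guard c·x = 3.1518 hit at Δt = 0.4702 (t = 0.4702), x⁻ = (-3.1518) → reset → x⁺ = (-3.0051), jump to mode 2
Mode 2: flow for 0.9174 to horizon, guard not reached → x = (-2.7657)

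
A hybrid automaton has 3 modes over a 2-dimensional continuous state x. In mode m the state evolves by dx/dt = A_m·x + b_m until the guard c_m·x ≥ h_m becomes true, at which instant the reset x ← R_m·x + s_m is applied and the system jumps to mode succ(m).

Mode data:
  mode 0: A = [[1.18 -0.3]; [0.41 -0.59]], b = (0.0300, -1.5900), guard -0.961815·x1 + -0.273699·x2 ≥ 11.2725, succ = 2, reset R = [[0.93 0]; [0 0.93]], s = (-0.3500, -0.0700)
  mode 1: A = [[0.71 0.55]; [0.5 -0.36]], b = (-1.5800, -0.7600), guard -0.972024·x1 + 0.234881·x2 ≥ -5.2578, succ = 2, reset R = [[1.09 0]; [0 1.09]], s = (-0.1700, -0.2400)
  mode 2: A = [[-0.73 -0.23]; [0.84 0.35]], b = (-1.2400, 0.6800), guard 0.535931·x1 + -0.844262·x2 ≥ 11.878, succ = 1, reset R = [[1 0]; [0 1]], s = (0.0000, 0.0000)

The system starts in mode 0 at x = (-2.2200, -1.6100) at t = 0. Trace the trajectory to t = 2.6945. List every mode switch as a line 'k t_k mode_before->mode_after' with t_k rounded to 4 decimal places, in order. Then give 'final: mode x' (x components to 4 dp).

Mode 0: guard c·x = 11.2725 hit at Δt = 1.5562 (t = 1.5562), x⁻ = (-10.3840, -4.6949) → reset → x⁺ = (-10.0072, -4.4362), jump to mode 2
Mode 2: flow for 1.1383 to horizon, guard not reached → x = (-3.5676, -13.5921)

1 1.5562 0->2
final: 2 -3.5676 -13.5921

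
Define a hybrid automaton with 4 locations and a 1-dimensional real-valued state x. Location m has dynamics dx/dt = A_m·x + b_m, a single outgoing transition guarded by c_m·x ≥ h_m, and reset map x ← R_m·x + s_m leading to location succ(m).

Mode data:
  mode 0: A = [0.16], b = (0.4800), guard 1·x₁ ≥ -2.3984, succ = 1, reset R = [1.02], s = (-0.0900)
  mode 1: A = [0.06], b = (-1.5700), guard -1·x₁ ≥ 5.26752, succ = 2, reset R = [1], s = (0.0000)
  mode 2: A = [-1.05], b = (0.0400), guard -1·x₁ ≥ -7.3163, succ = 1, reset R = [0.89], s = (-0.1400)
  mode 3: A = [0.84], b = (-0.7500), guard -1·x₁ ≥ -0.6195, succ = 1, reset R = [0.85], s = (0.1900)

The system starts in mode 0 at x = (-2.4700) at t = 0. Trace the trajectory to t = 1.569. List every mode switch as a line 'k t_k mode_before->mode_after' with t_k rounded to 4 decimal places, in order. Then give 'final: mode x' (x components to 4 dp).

1 0.7920 0->1
final: 1 -3.9062

Mode 0: guard c·x = -2.3984 hit at Δt = 0.7920 (t = 0.7920), x⁻ = (-2.3984) → reset → x⁺ = (-2.5364), jump to mode 1
Mode 1: flow for 0.7770 to horizon, guard not reached → x = (-3.9062)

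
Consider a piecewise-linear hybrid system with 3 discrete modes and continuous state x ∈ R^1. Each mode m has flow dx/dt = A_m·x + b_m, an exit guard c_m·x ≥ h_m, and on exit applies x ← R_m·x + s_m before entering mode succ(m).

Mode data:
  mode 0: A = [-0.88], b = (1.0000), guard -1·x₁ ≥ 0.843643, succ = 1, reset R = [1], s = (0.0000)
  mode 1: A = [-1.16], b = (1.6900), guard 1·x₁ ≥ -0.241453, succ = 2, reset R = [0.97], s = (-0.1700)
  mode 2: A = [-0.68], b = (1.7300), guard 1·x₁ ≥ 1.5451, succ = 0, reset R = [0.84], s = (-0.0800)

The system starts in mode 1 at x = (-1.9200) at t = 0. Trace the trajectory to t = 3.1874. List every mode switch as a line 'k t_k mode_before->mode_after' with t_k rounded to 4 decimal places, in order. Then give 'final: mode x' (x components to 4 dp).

Mode 1: guard c·x = -0.2415 hit at Δt = 0.5925 (t = 0.5925), x⁻ = (-0.2415) → reset → x⁺ = (-0.4042), jump to mode 2
Mode 2: guard c·x = 1.5451 hit at Δt = 1.5915 (t = 2.1840), x⁻ = (1.5451) → reset → x⁺ = (1.2179), jump to mode 0
Mode 0: flow for 1.0034 to horizon, guard not reached → x = (1.1701)

1 0.5925 1->2
2 2.1840 2->0
final: 0 1.1701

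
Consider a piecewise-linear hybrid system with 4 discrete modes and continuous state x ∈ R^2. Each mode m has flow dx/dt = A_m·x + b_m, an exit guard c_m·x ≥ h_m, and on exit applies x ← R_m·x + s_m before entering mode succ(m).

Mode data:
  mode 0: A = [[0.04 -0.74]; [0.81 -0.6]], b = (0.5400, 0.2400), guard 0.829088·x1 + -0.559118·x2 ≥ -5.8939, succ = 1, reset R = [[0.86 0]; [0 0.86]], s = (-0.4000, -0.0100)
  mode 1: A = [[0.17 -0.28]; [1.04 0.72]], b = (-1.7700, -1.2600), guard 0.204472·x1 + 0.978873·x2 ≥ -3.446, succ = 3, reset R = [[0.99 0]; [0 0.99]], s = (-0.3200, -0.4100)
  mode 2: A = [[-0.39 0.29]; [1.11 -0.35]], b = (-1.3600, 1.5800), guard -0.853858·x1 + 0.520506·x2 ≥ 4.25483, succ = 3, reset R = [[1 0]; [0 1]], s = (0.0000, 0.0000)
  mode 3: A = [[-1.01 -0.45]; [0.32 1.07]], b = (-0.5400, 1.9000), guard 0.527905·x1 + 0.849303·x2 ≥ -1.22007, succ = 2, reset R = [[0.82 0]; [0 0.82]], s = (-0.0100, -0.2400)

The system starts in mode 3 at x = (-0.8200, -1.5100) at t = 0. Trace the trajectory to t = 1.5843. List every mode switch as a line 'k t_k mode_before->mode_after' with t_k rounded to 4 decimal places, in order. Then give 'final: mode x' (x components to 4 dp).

Mode 3: guard c·x = -1.2201 hit at Δt = 1.0178 (t = 1.0178), x⁻ = (-0.2309, -1.2930) → reset → x⁺ = (-0.1994, -1.3003), jump to mode 2
Mode 2: flow for 0.5665 to horizon, guard not reached → x = (-0.9826, -0.6124)

1 1.0178 3->2
final: 2 -0.9826 -0.6124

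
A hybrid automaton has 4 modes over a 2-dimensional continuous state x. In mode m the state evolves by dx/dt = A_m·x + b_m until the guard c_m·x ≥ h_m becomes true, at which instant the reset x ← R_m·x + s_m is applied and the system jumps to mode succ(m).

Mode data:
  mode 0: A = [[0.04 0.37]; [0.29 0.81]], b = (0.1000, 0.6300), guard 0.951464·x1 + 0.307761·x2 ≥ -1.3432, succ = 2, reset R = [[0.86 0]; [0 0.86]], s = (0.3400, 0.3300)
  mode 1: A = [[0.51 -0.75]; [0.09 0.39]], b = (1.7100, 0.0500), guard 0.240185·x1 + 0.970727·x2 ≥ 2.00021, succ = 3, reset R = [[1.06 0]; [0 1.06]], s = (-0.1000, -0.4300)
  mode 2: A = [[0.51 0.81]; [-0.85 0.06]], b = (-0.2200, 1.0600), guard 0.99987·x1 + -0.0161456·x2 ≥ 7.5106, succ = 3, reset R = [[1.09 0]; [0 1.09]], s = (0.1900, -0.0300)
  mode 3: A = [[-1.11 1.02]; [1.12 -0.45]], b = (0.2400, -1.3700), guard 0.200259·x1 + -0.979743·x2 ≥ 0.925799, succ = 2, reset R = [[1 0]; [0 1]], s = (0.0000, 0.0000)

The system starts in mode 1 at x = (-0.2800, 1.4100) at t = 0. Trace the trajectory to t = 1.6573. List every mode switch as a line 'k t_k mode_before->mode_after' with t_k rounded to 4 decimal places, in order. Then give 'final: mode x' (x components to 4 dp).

Mode 1: guard c·x = 2.0002 hit at Δt = 0.8957 (t = 0.8957), x⁻ = (0.0668, 2.0440) → reset → x⁺ = (-0.0291, 1.7366), jump to mode 3
Mode 3: flow for 0.7616 to horizon, guard not reached → x = (0.6654, 0.6749)

1 0.8957 1->3
final: 3 0.6654 0.6749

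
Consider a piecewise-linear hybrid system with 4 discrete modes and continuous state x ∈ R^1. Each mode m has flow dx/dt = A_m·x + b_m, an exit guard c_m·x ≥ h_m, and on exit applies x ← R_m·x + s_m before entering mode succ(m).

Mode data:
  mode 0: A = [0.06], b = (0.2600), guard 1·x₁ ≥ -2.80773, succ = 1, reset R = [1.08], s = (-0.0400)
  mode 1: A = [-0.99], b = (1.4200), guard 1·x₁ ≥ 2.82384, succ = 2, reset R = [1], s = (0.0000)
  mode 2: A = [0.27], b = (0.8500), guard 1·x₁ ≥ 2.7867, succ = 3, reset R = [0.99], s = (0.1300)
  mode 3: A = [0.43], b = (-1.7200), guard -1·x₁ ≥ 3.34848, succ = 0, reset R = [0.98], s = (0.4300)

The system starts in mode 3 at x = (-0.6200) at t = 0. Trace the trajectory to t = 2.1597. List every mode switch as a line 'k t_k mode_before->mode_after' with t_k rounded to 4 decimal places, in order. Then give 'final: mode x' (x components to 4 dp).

1 1.0793 3->0
2 1.5646 0->1
final: 1 -1.0659

Mode 3: guard c·x = 3.3485 hit at Δt = 1.0793 (t = 1.0793), x⁻ = (-3.3485) → reset → x⁺ = (-2.8515), jump to mode 0
Mode 0: guard c·x = -2.8077 hit at Δt = 0.4853 (t = 1.5646), x⁻ = (-2.8077) → reset → x⁺ = (-3.0723), jump to mode 1
Mode 1: flow for 0.5951 to horizon, guard not reached → x = (-1.0659)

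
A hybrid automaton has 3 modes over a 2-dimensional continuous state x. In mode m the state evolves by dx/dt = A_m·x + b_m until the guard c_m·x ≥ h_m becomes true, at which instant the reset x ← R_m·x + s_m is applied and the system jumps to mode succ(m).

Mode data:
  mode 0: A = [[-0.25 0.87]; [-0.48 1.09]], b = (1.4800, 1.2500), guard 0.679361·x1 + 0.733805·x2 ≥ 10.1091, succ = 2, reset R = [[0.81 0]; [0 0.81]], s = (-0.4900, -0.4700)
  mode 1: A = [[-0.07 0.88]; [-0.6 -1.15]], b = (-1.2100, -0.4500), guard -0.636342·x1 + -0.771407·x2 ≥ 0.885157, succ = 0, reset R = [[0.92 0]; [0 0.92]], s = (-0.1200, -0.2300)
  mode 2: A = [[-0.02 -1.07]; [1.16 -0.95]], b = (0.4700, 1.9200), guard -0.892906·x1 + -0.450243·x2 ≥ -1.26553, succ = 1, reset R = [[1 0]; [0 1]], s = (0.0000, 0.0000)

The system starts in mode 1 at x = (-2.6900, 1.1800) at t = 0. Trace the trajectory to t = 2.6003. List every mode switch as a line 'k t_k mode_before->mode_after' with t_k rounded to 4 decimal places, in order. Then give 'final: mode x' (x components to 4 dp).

1 0.7081 1->0
2 2.1851 0->2
final: 2 0.7235 6.1626

Mode 1: guard c·x = 0.8852 hit at Δt = 0.7081 (t = 0.7081), x⁻ = (-2.7107, 1.0886) → reset → x⁺ = (-2.6138, 0.7715), jump to mode 0
Mode 0: guard c·x = 10.1091 hit at Δt = 1.4770 (t = 2.1851), x⁻ = (4.9318, 9.2104) → reset → x⁺ = (3.5048, 6.9904), jump to mode 2
Mode 2: flow for 0.4152 to horizon, guard not reached → x = (0.7235, 6.1626)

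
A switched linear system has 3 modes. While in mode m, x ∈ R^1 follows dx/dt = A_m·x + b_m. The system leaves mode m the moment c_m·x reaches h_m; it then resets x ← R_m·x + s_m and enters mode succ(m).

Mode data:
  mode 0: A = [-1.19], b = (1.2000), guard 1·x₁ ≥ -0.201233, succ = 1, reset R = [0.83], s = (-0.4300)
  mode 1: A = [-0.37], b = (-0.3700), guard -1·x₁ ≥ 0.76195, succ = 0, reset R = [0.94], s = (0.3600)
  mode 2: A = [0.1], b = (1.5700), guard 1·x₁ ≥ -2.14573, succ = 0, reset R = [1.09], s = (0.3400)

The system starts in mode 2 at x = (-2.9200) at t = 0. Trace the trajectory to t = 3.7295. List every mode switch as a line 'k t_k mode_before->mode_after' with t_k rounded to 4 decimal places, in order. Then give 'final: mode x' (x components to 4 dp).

1 0.5882 2->0
2 1.3535 0->1
3 2.7762 1->0
4 2.8775 0->1
final: 1 -0.7060

Mode 2: guard c·x = -2.1457 hit at Δt = 0.5882 (t = 0.5882), x⁻ = (-2.1457) → reset → x⁺ = (-1.9988), jump to mode 0
Mode 0: guard c·x = -0.2012 hit at Δt = 0.7653 (t = 1.3535), x⁻ = (-0.2012) → reset → x⁺ = (-0.5970), jump to mode 1
Mode 1: guard c·x = 0.7620 hit at Δt = 1.4227 (t = 2.7762), x⁻ = (-0.7620) → reset → x⁺ = (-0.3562), jump to mode 0
Mode 0: guard c·x = -0.2012 hit at Δt = 0.1013 (t = 2.8775), x⁻ = (-0.2012) → reset → x⁺ = (-0.5970), jump to mode 1
Mode 1: flow for 0.8520 to horizon, guard not reached → x = (-0.7060)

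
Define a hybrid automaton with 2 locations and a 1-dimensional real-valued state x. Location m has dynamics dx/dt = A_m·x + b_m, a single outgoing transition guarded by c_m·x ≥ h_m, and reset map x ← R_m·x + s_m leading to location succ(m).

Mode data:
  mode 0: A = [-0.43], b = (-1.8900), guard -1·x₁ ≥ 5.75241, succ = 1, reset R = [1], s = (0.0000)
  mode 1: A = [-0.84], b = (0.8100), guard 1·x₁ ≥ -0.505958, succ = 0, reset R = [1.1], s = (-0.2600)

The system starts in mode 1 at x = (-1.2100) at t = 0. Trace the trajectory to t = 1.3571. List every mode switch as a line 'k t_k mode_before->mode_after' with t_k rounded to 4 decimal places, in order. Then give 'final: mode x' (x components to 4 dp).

Mode 1: guard c·x = -0.5060 hit at Δt = 0.4658 (t = 0.4658), x⁻ = (-0.5060) → reset → x⁺ = (-0.8166), jump to mode 0
Mode 0: flow for 0.8913 to horizon, guard not reached → x = (-1.9559)

1 0.4658 1->0
final: 0 -1.9559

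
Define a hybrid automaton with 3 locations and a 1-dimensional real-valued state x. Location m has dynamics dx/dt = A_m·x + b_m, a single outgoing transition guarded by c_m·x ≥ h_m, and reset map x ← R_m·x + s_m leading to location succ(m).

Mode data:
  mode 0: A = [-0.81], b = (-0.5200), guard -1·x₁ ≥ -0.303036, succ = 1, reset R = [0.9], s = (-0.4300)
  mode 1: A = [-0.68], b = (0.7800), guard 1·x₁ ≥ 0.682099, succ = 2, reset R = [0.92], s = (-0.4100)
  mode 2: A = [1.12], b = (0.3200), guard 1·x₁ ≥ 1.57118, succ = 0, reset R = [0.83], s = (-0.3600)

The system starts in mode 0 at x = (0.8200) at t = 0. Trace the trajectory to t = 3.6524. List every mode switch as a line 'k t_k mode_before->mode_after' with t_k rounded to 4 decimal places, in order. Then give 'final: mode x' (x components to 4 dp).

1 0.5387 0->1
2 2.0556 1->2
3 3.2213 2->0
final: 0 0.4766

Mode 0: guard c·x = -0.3030 hit at Δt = 0.5387 (t = 0.5387), x⁻ = (0.3030) → reset → x⁺ = (-0.1573), jump to mode 1
Mode 1: guard c·x = 0.6821 hit at Δt = 1.5169 (t = 2.0556), x⁻ = (0.6821) → reset → x⁺ = (0.2175), jump to mode 2
Mode 2: guard c·x = 1.5712 hit at Δt = 1.1657 (t = 3.2213), x⁻ = (1.5712) → reset → x⁺ = (0.9441), jump to mode 0
Mode 0: flow for 0.4311 to horizon, guard not reached → x = (0.4766)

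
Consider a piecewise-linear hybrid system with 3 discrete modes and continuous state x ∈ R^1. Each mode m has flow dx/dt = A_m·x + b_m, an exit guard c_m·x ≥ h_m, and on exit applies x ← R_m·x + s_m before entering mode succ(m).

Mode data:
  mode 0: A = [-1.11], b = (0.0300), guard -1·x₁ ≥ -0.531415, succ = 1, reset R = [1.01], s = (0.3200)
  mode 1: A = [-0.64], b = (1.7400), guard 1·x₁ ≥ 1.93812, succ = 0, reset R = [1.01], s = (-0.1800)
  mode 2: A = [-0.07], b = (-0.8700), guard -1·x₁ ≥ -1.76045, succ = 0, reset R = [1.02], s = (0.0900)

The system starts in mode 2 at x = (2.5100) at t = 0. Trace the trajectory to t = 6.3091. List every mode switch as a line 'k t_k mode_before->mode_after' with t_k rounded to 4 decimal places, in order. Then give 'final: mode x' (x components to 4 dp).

Mode 2: guard c·x = -1.7605 hit at Δt = 0.7354 (t = 0.7354), x⁻ = (1.7605) → reset → x⁺ = (1.8857), jump to mode 0
Mode 0: guard c·x = -0.5314 hit at Δt = 1.1750 (t = 1.9104), x⁻ = (0.5314) → reset → x⁺ = (0.8567), jump to mode 1
Mode 1: guard c·x = 1.9381 hit at Δt = 1.3583 (t = 3.2687), x⁻ = (1.9381) → reset → x⁺ = (1.7775), jump to mode 0
Mode 0: guard c·x = -0.5314 hit at Δt = 1.1210 (t = 4.3897), x⁻ = (0.5314) → reset → x⁺ = (0.8567), jump to mode 1
Mode 1: guard c·x = 1.9381 hit at Δt = 1.3583 (t = 5.7480), x⁻ = (1.9381) → reset → x⁺ = (1.7775), jump to mode 0
Mode 0: flow for 0.5611 to horizon, guard not reached → x = (0.9660)

1 0.7354 2->0
2 1.9104 0->1
3 3.2687 1->0
4 4.3897 0->1
5 5.7480 1->0
final: 0 0.9660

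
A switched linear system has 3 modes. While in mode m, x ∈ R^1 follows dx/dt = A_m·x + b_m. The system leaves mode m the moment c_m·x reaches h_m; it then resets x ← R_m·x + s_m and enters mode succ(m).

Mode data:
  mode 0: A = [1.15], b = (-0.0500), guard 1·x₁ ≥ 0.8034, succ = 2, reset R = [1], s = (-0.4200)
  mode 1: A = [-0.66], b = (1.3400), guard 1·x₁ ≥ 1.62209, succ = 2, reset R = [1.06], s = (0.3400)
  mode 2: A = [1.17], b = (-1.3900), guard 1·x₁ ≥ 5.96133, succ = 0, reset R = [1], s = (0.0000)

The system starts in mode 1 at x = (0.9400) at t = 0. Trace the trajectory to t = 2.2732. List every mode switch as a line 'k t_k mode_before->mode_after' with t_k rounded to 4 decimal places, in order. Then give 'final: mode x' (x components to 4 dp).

Mode 1: guard c·x = 1.6221 hit at Δt = 1.4885 (t = 1.4885), x⁻ = (1.6221) → reset → x⁺ = (2.0594), jump to mode 2
Mode 2: flow for 0.7847 to horizon, guard not reached → x = (3.3704)

1 1.4885 1->2
final: 2 3.3704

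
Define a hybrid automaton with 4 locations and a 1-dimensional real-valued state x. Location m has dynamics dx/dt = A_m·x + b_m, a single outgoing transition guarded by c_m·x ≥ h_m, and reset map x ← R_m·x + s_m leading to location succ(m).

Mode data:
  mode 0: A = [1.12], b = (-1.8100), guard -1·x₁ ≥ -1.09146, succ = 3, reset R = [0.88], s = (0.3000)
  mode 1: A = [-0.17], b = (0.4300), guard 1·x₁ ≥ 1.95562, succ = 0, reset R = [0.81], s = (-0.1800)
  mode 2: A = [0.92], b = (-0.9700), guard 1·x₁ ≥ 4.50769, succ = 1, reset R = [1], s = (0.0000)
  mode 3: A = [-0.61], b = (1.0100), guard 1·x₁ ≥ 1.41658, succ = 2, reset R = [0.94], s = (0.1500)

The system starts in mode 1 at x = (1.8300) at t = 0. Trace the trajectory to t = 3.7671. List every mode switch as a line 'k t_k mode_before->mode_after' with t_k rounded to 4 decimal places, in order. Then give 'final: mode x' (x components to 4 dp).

Mode 1: guard c·x = 1.9556 hit at Δt = 1.1645 (t = 1.1645), x⁻ = (1.9556) → reset → x⁺ = (1.4041), jump to mode 0
Mode 0: guard c·x = -1.0915 hit at Δt = 0.8089 (t = 1.9735), x⁻ = (1.0915) → reset → x⁺ = (1.2605), jump to mode 3
Mode 3: guard c·x = 1.4166 hit at Δt = 0.8236 (t = 2.7971), x⁻ = (1.4166) → reset → x⁺ = (1.4816), jump to mode 2
Mode 2: flow for 0.9700 to horizon, guard not reached → x = (2.0973)

1 1.1645 1->0
2 1.9735 0->3
3 2.7971 3->2
final: 2 2.0973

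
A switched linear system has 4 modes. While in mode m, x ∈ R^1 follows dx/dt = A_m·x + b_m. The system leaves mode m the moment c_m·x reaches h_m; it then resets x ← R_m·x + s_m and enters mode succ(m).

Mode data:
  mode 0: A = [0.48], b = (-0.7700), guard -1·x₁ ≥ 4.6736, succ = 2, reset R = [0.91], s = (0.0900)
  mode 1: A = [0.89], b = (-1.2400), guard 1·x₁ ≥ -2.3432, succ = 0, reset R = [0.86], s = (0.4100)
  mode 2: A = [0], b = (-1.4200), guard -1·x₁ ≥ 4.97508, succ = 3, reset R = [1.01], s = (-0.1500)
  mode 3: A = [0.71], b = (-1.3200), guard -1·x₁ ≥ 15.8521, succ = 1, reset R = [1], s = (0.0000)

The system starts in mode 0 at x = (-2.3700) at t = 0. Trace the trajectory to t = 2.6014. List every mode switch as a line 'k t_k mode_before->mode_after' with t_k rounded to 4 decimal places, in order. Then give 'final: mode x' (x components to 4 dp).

Mode 0: guard c·x = 4.6736 hit at Δt = 0.9525 (t = 0.9525), x⁻ = (-4.6736) → reset → x⁺ = (-4.1630), jump to mode 2
Mode 2: guard c·x = 4.9751 hit at Δt = 0.5719 (t = 1.5244), x⁻ = (-4.9751) → reset → x⁺ = (-5.1748), jump to mode 3
Mode 3: flow for 1.0770 to horizon, guard not reached → x = (-13.2518)

1 0.9525 0->2
2 1.5244 2->3
final: 3 -13.2518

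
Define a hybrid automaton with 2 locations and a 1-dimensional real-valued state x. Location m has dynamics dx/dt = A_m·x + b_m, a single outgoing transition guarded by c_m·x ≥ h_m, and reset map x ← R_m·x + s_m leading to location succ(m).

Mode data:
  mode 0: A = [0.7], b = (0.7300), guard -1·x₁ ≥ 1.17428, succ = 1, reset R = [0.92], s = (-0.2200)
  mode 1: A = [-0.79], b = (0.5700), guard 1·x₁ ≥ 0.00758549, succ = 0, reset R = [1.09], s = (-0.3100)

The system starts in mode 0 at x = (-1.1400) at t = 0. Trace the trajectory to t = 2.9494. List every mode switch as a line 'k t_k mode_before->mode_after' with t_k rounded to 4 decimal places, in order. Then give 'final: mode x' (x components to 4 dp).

Mode 0: guard c·x = 1.1743 hit at Δt = 0.4318 (t = 0.4318), x⁻ = (-1.1743) → reset → x⁺ = (-1.3003), jump to mode 1
Mode 1: guard c·x = 0.0076 hit at Δt = 1.3177 (t = 1.7495), x⁻ = (0.0076) → reset → x⁺ = (-0.3017), jump to mode 0
Mode 0: flow for 1.1999 to horizon, guard not reached → x = (0.6738)

1 0.4318 0->1
2 1.7495 1->0
final: 0 0.6738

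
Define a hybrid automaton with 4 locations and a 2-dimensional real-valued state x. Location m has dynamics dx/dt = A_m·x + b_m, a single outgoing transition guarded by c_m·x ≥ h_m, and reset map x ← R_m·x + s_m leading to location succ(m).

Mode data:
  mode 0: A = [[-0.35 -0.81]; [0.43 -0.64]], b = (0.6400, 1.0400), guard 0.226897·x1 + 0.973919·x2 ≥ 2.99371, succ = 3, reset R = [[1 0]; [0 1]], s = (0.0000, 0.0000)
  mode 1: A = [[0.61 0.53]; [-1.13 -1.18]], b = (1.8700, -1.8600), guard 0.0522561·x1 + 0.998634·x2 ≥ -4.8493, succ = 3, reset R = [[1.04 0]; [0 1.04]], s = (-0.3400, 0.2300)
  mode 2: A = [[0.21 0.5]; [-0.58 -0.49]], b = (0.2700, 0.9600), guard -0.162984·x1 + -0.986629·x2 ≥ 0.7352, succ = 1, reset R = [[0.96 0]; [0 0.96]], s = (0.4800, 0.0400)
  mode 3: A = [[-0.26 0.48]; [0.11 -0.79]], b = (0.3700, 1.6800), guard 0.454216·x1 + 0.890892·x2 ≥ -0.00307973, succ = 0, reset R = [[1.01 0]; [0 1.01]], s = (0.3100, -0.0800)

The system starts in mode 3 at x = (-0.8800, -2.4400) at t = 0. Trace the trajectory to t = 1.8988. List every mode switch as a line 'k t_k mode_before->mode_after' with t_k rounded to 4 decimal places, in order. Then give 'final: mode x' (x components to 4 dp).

Mode 3: guard c·x = -0.0031 hit at Δt = 1.2289 (t = 1.2289), x⁻ = (-0.6390, 0.3223) → reset → x⁺ = (-0.3354, 0.2456), jump to mode 0
Mode 0: flow for 0.6699 to horizon, guard not reached → x = (-0.1163, 0.6810)

1 1.2289 3->0
final: 0 -0.1163 0.6810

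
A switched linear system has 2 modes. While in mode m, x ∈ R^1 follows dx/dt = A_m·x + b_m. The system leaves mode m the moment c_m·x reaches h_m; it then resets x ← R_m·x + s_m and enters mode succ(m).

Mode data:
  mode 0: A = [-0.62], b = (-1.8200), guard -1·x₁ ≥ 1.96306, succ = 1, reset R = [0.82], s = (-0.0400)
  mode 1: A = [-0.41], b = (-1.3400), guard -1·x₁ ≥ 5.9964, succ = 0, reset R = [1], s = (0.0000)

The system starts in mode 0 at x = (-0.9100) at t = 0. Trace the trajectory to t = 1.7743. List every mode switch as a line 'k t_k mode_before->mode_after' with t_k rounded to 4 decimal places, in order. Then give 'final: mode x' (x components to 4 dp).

Mode 0: guard c·x = 1.9631 hit at Δt = 1.1835 (t = 1.1835), x⁻ = (-1.9631) → reset → x⁺ = (-1.6497), jump to mode 1
Mode 1: flow for 0.5908 to horizon, guard not reached → x = (-1.9979)

1 1.1835 0->1
final: 1 -1.9979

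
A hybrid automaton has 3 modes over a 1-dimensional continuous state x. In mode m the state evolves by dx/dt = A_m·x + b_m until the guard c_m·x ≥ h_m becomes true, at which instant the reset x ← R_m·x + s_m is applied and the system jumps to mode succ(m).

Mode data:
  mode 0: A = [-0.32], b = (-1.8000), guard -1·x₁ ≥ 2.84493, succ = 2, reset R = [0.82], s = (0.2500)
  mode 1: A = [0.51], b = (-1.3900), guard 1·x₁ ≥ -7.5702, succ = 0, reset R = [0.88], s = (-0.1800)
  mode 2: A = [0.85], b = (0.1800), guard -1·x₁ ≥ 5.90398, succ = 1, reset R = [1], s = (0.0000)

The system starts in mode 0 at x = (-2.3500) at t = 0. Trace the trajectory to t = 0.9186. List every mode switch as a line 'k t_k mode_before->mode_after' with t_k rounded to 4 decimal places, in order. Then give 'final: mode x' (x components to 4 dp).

Mode 0: guard c·x = 2.8449 hit at Δt = 0.5120 (t = 0.5120), x⁻ = (-2.8449) → reset → x⁺ = (-2.0828), jump to mode 2
Mode 2: flow for 0.4066 to horizon, guard not reached → x = (-2.8553)

1 0.5120 0->2
final: 2 -2.8553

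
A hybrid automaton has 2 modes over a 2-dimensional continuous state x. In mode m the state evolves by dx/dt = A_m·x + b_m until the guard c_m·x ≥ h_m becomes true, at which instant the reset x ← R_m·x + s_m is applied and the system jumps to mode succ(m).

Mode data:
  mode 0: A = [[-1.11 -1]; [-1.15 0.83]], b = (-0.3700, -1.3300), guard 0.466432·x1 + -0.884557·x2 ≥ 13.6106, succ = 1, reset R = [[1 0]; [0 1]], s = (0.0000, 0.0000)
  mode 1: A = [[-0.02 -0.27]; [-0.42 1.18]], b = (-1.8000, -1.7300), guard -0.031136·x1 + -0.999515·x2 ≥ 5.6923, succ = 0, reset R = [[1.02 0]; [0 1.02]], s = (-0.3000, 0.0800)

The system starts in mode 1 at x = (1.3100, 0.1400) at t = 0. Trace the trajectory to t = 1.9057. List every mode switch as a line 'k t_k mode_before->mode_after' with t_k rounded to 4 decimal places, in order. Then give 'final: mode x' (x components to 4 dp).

Mode 1: guard c·x = 5.6923 hit at Δt = 1.3368 (t = 1.3368), x⁻ = (-0.3411, -5.6844) → reset → x⁺ = (-0.6480, -5.7181), jump to mode 0
Mode 0: flow for 0.5689 to horizon, guard not reached → x = (2.9592, -10.9375)

1 1.3368 1->0
final: 0 2.9592 -10.9375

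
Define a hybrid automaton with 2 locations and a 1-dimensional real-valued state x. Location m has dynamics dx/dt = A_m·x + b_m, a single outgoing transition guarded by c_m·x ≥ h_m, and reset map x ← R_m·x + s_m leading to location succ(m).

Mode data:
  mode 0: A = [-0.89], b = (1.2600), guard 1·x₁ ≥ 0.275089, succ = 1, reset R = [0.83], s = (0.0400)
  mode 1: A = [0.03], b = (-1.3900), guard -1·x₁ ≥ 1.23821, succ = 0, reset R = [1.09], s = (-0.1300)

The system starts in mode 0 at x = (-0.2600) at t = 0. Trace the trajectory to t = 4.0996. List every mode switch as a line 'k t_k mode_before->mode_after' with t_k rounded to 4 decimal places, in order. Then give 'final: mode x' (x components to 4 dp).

1 0.4322 0->1
2 1.5049 1->0
3 2.5516 0->1
4 3.6243 1->0
final: 0 -0.4809

Mode 0: guard c·x = 0.2751 hit at Δt = 0.4322 (t = 0.4322), x⁻ = (0.2751) → reset → x⁺ = (0.2683), jump to mode 1
Mode 1: guard c·x = 1.2382 hit at Δt = 1.0727 (t = 1.5049), x⁻ = (-1.2382) → reset → x⁺ = (-1.4796), jump to mode 0
Mode 0: guard c·x = 0.2751 hit at Δt = 1.0467 (t = 2.5516), x⁻ = (0.2751) → reset → x⁺ = (0.2683), jump to mode 1
Mode 1: guard c·x = 1.2382 hit at Δt = 1.0727 (t = 3.6243), x⁻ = (-1.2382) → reset → x⁺ = (-1.4796), jump to mode 0
Mode 0: flow for 0.4753 to horizon, guard not reached → x = (-0.4809)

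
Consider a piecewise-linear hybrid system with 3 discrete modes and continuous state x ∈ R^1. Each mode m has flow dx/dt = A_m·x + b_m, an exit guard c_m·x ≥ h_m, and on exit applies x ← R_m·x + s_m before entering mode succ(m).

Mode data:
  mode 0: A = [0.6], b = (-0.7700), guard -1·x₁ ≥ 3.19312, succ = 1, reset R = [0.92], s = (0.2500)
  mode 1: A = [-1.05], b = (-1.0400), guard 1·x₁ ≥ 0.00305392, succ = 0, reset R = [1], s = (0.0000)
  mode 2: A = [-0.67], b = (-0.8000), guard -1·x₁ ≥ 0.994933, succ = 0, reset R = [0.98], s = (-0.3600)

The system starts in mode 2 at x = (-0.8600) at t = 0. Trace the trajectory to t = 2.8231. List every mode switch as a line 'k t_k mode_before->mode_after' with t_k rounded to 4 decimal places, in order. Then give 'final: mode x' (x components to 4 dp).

1 0.7723 2->0
2 1.6661 0->1
final: 1 -1.4941

Mode 2: guard c·x = 0.9949 hit at Δt = 0.7723 (t = 0.7723), x⁻ = (-0.9949) → reset → x⁺ = (-1.3350), jump to mode 0
Mode 0: guard c·x = 3.1931 hit at Δt = 0.8938 (t = 1.6661), x⁻ = (-3.1931) → reset → x⁺ = (-2.6877), jump to mode 1
Mode 1: flow for 1.1570 to horizon, guard not reached → x = (-1.4941)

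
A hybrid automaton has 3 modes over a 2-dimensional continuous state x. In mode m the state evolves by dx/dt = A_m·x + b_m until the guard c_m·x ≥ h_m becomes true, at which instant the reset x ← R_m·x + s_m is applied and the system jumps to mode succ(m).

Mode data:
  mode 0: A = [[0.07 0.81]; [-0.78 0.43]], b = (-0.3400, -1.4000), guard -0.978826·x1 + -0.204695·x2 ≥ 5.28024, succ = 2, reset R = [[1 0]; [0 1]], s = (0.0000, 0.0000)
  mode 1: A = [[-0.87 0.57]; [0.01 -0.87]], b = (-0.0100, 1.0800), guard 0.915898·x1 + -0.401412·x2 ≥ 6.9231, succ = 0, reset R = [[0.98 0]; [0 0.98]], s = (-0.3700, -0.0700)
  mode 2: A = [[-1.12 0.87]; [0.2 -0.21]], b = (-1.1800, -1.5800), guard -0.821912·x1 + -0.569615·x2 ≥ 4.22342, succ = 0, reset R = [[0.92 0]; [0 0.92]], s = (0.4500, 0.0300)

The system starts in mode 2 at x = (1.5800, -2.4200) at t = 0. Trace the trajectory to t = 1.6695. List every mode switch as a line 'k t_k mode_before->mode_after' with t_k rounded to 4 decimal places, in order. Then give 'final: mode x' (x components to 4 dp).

1 1.3439 2->0
final: 0 -2.9572 -3.9179

Mode 2: guard c·x = 4.2234 hit at Δt = 1.3439 (t = 1.3439), x⁻ = (-2.4499, -3.8795) → reset → x⁺ = (-1.8039, -3.5391), jump to mode 0
Mode 0: flow for 0.3256 to horizon, guard not reached → x = (-2.9572, -3.9179)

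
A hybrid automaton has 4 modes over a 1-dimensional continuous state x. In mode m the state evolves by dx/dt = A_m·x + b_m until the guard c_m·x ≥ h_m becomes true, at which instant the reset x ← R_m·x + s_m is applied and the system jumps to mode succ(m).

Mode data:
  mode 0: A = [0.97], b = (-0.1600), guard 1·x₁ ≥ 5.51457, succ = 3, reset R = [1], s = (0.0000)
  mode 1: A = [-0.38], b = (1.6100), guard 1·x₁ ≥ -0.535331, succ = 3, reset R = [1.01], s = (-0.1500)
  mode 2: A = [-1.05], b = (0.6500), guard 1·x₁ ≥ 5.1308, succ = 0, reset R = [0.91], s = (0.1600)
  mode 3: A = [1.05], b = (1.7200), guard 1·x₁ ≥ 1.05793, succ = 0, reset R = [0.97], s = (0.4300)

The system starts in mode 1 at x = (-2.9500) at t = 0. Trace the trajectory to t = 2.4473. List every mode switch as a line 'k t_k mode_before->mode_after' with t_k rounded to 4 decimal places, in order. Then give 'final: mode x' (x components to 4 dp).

1 1.0775 1->3
2 2.0735 3->0
final: 0 2.0205

Mode 1: guard c·x = -0.5353 hit at Δt = 1.0775 (t = 1.0775), x⁻ = (-0.5353) → reset → x⁺ = (-0.6907), jump to mode 3
Mode 3: guard c·x = 1.0579 hit at Δt = 0.9960 (t = 2.0735), x⁻ = (1.0579) → reset → x⁺ = (1.4562), jump to mode 0
Mode 0: flow for 0.3738 to horizon, guard not reached → x = (2.0205)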